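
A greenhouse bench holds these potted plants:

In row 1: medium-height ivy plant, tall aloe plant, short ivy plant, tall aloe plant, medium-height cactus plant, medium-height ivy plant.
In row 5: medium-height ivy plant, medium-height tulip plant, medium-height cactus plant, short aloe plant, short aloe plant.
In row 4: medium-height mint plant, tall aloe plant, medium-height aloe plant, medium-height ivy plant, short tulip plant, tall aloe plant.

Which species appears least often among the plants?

mint

Counts by species: aloe 7, ivy 5, cactus 2, tulip 2, mint 1.
The minimum is 1, held uniquely by mint.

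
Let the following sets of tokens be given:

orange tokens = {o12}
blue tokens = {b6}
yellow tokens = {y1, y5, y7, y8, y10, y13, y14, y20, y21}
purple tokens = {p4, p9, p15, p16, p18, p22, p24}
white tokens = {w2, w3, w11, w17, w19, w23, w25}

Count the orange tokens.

1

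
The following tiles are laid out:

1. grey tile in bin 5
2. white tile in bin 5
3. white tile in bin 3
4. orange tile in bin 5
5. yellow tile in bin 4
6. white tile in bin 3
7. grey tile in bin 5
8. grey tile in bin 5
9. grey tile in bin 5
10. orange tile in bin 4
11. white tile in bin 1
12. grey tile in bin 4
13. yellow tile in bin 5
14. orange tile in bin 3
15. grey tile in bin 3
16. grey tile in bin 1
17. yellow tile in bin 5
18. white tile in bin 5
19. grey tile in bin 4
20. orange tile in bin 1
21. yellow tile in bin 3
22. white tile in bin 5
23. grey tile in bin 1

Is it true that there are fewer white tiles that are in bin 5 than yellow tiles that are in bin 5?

white tiles in bin 5: 3.
yellow tiles in bin 5: 2.
The claim requires 3 < 2, which does not hold.

False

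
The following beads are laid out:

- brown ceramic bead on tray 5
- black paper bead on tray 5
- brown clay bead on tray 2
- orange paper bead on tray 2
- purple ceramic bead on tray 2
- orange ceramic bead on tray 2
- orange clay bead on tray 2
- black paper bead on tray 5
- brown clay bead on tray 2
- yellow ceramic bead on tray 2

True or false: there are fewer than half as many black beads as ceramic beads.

False

There are 2 black beads.
There are 4 ceramic beads.
The claim requires 2 × 2 = 4 < 4, which does not hold.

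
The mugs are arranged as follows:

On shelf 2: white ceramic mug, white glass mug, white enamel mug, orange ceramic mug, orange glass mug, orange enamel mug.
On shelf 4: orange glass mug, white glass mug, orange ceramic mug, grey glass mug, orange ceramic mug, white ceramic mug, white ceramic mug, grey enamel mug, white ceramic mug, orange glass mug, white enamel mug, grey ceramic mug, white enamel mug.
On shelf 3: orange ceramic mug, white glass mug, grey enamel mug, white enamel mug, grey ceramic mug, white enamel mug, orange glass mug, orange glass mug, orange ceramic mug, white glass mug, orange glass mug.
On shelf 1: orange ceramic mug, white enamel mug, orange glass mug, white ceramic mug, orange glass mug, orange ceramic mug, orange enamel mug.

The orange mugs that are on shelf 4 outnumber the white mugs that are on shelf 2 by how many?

orange mugs on shelf 4: 4.
white mugs on shelf 2: 3.
4 − 3 = 1.

1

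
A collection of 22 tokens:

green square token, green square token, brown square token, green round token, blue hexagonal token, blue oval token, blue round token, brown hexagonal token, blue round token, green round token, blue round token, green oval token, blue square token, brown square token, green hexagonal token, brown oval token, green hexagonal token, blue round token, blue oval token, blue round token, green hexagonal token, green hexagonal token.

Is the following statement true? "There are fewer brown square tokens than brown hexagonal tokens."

|brown square tokens| = 2.
|brown hexagonal tokens| = 1.
The claim requires 2 < 1, which does not hold.

False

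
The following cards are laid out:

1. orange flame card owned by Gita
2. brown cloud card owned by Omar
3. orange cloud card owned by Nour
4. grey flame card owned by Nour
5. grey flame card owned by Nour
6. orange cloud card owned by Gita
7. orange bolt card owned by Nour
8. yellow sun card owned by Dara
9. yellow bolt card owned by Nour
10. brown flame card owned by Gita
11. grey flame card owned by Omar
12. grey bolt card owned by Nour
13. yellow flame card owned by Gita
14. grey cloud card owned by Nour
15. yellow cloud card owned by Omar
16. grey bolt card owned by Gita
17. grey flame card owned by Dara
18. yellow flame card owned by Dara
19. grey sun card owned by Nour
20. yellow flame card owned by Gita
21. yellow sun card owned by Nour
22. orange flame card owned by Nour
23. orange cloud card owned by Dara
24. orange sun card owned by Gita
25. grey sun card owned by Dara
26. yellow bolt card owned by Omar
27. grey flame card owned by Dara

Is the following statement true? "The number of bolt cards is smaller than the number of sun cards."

bolt cards: 5.
sun cards: 5.
The claim requires 5 < 5, which does not hold.

False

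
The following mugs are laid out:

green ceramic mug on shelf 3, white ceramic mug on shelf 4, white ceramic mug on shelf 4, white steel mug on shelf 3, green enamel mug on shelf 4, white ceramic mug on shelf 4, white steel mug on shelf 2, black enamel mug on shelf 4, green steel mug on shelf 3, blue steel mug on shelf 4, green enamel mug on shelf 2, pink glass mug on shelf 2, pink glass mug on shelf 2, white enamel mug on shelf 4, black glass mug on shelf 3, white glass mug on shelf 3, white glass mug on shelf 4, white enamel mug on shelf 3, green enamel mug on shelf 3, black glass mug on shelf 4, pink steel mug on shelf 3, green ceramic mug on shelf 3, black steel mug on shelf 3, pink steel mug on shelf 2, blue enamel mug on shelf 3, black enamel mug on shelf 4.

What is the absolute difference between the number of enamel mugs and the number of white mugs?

1

enamel mugs: 8. white mugs: 9.
|8 − 9| = 9 − 8 = 1.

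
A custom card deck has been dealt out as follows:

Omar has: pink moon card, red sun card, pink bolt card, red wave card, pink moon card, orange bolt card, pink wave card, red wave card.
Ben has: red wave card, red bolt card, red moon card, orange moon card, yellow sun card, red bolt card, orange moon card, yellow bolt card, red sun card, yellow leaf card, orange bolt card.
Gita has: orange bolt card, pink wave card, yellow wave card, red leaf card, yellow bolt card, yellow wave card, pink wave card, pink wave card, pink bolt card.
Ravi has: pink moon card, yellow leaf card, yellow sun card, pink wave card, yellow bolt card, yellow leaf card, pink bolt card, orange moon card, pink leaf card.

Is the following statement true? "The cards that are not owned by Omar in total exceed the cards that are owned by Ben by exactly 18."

True

|cards that are not owned by Omar| = 29.
|cards owned by Ben| = 11.
The claim requires 29 − 11 (= 18) to equal 18, which holds.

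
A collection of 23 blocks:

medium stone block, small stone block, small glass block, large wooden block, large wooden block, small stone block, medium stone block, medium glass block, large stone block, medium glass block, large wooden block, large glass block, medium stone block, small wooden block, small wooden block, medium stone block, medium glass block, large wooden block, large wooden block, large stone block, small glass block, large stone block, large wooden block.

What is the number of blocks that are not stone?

14

Total blocks: 23; with the excluded value: 9; remaining 23 − 9 = 14.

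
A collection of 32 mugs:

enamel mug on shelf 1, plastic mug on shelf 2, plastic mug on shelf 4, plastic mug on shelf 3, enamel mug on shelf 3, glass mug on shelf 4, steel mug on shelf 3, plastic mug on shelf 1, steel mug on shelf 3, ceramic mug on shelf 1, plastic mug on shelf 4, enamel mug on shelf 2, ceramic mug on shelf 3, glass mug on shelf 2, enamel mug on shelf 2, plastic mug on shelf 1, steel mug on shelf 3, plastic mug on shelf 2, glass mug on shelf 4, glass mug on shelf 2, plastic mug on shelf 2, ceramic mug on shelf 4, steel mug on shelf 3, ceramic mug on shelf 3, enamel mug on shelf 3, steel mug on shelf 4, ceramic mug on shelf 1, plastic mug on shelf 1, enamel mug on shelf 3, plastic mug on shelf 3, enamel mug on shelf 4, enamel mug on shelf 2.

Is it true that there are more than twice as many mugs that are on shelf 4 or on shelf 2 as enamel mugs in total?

False

There are 15 mugs on shelf 4 or on shelf 2.
There are 8 enamel mugs.
The claim requires 15 > 2 × 8 = 16, which does not hold.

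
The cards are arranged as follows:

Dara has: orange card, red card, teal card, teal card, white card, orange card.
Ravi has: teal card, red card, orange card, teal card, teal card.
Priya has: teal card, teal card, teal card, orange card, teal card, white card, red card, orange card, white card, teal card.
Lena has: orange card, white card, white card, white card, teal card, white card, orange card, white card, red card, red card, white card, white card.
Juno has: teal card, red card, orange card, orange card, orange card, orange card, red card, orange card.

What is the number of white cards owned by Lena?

7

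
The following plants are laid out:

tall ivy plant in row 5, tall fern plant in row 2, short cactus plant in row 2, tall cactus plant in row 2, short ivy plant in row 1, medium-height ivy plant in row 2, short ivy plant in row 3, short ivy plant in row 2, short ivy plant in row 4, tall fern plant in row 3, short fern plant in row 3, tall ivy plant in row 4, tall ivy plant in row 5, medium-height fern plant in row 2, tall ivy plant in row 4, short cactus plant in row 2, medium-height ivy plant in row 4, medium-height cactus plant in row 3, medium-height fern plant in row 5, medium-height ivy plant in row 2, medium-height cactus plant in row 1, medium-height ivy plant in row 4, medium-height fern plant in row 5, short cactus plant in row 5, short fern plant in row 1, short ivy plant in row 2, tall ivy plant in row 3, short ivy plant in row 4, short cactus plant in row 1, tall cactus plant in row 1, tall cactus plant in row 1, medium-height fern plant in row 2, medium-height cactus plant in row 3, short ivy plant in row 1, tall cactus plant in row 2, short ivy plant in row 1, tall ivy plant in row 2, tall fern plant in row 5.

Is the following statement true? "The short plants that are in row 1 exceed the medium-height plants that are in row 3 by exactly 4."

short plants in row 1: 5.
medium-height plants in row 3: 2.
The claim requires 5 − 2 (= 3) to equal 4, which does not hold.

False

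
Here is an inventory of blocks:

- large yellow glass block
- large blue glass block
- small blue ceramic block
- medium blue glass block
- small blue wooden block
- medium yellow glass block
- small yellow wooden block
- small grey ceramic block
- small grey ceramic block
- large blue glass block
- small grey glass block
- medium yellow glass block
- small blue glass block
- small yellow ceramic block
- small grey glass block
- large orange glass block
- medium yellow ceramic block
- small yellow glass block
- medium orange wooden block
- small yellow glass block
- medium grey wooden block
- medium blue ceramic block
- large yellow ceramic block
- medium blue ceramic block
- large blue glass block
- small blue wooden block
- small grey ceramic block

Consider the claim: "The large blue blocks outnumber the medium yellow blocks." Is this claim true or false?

False

|large blue blocks| = 3.
|medium yellow blocks| = 3.
The claim requires 3 > 3, which does not hold.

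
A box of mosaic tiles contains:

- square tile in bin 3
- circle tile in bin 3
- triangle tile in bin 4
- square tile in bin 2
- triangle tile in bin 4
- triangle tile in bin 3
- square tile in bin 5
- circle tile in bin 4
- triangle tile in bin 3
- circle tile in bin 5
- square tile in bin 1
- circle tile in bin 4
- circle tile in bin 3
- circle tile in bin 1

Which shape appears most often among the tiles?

Counts by shape: circle 6, square 4, triangle 4.
The maximum is 6, held uniquely by circle.

circle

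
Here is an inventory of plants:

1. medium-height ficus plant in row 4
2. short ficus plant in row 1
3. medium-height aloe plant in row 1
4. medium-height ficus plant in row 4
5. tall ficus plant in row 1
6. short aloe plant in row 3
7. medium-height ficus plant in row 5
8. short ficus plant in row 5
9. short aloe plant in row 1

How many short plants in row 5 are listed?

1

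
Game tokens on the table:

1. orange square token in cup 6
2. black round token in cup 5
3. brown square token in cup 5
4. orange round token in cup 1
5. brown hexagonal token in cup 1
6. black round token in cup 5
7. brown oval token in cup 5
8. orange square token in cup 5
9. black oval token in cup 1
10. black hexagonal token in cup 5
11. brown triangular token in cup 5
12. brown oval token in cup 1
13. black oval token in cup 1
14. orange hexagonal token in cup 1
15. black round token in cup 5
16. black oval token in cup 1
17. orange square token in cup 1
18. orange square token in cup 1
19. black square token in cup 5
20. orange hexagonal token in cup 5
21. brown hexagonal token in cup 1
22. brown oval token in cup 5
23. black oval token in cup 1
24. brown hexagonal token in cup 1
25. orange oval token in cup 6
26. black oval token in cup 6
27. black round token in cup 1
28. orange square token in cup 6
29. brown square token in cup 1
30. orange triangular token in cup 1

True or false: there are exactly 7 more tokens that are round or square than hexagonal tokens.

True

tokens that are round or square: 13.
hexagonal tokens: 6.
The claim requires 13 − 6 (= 7) to equal 7, which holds.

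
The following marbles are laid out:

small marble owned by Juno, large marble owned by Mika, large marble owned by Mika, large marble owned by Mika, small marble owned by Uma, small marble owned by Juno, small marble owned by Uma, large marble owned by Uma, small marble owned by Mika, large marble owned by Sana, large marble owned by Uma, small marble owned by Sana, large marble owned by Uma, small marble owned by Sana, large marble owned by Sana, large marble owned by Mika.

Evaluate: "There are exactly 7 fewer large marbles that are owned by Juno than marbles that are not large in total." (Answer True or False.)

True

Count of large marbles owned by Juno: 0.
There are 7 marbles that are not large.
The claim requires 7 − 0 (= 7) to equal 7, which holds.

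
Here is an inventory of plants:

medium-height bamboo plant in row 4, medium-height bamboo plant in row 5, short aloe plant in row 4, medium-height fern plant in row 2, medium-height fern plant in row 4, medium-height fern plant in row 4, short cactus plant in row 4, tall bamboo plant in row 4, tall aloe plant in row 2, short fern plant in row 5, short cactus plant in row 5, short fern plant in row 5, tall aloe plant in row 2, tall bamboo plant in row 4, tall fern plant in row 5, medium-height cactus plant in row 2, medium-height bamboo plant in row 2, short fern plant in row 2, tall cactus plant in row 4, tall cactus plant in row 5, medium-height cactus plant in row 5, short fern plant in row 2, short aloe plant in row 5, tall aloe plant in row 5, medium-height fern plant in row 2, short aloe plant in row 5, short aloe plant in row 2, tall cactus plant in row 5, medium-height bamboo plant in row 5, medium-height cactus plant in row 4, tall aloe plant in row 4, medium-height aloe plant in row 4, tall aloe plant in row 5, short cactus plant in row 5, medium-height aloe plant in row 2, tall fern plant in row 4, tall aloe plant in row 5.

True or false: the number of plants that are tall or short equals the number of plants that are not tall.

|plants that are tall or short| = 24.
|plants that are not tall| = 24.
The claim requires 24 = 24, which holds.

True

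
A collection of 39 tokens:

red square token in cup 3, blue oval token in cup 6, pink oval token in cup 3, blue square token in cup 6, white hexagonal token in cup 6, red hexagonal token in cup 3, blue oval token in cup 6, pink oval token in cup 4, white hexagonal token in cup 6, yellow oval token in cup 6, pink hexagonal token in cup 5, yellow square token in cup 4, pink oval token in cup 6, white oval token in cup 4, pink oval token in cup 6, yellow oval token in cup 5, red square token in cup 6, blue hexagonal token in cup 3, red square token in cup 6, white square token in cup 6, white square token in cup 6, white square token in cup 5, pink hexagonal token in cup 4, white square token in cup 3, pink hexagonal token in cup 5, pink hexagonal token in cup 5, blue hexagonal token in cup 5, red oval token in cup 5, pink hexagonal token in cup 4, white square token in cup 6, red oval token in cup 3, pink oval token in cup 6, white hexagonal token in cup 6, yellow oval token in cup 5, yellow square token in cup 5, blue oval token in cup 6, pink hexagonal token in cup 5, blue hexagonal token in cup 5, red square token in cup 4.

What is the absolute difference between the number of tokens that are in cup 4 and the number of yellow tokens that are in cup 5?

3

tokens in cup 4: 6. yellow tokens in cup 5: 3.
|6 − 3| = 6 − 3 = 3.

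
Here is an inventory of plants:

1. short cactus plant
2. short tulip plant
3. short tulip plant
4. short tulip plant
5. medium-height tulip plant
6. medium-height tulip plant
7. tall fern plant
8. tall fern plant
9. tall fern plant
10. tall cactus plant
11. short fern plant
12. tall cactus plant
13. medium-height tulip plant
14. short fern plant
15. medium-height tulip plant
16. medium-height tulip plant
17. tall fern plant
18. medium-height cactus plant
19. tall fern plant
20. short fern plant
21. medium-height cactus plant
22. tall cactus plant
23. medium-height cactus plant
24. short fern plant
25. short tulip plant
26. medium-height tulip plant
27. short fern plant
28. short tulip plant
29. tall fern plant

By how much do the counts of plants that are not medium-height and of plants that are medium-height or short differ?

plants that are not medium-height: 20. plants that are medium-height or short: 20.
|20 − 20| = 20 − 20 = 0.

0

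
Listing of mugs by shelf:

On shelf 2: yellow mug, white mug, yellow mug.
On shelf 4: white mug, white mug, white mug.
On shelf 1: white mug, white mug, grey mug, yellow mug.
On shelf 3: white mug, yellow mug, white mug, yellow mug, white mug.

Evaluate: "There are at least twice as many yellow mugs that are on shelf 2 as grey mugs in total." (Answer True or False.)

|yellow mugs on shelf 2| = 2.
|grey mugs| = 1.
The claim requires 2 ≥ 2 × 1 = 2, which holds.

True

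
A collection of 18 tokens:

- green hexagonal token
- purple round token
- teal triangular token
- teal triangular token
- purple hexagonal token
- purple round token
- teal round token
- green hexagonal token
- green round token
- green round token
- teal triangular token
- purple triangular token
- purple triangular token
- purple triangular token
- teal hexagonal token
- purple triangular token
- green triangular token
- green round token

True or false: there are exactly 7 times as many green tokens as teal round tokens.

There are 6 green tokens.
There is 1 teal round token.
The claim requires 6 = 7 × 1 = 7, which does not hold.

False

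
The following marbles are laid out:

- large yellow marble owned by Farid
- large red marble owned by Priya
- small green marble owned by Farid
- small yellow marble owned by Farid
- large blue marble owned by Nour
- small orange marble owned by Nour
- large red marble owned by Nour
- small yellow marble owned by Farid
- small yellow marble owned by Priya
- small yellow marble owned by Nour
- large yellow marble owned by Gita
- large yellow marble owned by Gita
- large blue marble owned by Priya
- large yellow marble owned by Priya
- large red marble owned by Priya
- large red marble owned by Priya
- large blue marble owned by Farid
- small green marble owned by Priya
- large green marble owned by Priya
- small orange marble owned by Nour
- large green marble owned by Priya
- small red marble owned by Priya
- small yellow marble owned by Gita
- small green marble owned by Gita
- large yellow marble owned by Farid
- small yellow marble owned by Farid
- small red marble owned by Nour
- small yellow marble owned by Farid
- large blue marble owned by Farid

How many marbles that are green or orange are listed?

green: 5; orange: 2; together 5 + 2 = 7.

7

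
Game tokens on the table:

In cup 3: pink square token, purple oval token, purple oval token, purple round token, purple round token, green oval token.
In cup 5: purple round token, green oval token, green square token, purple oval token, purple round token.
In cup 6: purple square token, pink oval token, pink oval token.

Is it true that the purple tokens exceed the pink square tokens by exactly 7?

purple tokens: 8.
pink square tokens: 1.
The claim requires 8 − 1 (= 7) to equal 7, which holds.

True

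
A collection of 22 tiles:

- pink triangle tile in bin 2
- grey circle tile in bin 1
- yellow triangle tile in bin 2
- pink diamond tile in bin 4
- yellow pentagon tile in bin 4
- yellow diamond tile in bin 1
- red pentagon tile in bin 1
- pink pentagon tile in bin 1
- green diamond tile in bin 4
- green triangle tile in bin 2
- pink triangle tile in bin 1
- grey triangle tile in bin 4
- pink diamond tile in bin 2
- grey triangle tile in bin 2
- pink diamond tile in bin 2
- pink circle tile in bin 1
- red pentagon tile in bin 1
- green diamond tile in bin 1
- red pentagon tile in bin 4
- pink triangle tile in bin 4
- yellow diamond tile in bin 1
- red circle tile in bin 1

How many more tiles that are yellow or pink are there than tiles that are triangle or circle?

2

tiles that are yellow or pink: 12.
tiles that are triangle or circle: 10.
12 − 10 = 2.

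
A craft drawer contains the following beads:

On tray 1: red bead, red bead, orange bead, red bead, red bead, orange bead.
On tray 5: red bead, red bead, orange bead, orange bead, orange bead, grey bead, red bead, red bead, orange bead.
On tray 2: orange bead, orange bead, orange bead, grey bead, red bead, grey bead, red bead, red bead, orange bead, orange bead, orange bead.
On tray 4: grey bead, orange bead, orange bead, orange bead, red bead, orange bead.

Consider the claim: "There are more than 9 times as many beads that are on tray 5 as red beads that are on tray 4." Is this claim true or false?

False

beads on tray 5: 9.
red beads on tray 4: 1.
The claim requires 9 > 9 × 1 = 9, which does not hold.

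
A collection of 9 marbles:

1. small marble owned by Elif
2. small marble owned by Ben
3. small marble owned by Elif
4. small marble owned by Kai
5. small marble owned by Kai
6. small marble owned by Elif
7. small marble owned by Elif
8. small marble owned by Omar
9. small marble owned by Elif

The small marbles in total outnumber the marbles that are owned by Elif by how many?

4

small marbles: 9.
marbles owned by Elif: 5.
9 − 5 = 4.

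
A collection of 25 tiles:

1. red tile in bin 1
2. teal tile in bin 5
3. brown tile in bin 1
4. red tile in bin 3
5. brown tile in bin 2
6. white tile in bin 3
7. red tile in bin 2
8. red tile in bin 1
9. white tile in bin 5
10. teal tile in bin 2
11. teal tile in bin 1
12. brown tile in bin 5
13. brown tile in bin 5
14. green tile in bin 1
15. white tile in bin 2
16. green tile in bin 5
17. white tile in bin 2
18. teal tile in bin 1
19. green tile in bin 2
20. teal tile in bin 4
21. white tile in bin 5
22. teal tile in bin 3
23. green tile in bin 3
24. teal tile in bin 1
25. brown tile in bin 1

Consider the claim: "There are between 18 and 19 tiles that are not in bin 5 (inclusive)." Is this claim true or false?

True

tiles that are not in bin 5: 19.
The claim requires 18 ≤ 19 ≤ 19, which holds.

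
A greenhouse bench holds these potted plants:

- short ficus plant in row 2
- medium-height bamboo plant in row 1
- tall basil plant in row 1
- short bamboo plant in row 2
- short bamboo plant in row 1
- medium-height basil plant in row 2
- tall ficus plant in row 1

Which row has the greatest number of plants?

row 1

Counts by row: row 1→4, row 2→3.
The maximum is 4, held uniquely by row 1.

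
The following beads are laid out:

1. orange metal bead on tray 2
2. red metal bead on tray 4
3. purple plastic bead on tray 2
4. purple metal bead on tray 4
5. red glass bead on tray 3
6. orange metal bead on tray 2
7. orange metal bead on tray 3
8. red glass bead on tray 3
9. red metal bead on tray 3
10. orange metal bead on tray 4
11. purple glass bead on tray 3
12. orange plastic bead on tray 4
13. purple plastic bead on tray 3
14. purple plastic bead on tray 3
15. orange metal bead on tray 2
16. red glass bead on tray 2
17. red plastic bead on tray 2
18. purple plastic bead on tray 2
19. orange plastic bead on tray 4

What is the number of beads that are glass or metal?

glass: 4; metal: 8; together 4 + 8 = 12.

12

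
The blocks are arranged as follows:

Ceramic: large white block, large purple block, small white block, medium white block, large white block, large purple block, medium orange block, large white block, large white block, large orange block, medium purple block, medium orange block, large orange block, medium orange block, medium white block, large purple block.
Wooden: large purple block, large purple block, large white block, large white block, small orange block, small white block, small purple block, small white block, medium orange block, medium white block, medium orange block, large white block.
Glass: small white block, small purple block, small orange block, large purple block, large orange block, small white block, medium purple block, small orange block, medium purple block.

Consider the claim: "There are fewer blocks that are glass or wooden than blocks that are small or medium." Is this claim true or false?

blocks that are glass or wooden: 21.
blocks that are small or medium: 21.
The claim requires 21 < 21, which does not hold.

False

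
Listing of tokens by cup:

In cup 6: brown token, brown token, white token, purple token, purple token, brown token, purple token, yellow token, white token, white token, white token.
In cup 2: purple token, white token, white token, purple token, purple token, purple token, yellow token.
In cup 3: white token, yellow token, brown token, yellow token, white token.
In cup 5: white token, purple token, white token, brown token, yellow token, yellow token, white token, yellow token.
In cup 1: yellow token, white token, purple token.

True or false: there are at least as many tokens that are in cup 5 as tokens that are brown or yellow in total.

False

There are 8 tokens in cup 5.
There are 13 tokens that are brown or yellow.
The claim requires 8 ≥ 13, which does not hold.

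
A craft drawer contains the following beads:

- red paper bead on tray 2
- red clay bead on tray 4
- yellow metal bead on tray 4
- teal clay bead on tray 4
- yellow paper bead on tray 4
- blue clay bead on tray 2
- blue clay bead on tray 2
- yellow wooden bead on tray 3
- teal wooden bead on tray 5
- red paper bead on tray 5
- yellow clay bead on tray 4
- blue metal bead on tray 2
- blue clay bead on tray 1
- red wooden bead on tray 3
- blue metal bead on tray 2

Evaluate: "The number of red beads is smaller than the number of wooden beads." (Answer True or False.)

red beads: 4.
wooden beads: 3.
The claim requires 4 < 3, which does not hold.

False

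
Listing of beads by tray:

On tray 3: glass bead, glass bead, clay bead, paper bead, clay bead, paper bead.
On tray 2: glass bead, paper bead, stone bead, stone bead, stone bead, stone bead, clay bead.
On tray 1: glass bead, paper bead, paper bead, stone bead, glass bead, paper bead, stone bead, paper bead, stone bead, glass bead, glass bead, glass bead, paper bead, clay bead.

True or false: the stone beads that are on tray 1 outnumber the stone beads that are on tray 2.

|stone beads on tray 1| = 3.
|stone beads on tray 2| = 4.
The claim requires 3 > 4, which does not hold.

False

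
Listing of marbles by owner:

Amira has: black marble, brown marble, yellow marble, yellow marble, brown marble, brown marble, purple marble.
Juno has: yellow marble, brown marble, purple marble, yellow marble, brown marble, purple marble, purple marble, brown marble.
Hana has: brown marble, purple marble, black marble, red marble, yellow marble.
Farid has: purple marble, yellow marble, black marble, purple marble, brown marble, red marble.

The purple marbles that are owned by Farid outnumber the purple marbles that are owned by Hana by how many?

1

purple marbles owned by Farid: 2.
purple marbles owned by Hana: 1.
2 − 1 = 1.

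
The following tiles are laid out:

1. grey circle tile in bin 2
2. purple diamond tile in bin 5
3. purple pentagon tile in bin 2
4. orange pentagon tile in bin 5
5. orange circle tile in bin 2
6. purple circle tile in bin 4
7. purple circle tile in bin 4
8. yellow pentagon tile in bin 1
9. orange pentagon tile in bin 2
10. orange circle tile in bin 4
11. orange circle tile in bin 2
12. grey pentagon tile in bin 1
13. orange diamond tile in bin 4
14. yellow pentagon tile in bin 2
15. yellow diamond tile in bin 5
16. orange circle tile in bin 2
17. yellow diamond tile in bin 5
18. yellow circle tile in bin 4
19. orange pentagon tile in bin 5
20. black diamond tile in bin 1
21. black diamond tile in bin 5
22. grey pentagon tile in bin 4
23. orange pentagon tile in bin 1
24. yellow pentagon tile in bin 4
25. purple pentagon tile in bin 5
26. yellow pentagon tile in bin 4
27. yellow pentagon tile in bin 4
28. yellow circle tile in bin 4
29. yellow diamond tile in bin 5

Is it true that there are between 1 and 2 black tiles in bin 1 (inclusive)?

True

black tiles in bin 1: 1.
The claim requires 1 ≤ 1 ≤ 2, which holds.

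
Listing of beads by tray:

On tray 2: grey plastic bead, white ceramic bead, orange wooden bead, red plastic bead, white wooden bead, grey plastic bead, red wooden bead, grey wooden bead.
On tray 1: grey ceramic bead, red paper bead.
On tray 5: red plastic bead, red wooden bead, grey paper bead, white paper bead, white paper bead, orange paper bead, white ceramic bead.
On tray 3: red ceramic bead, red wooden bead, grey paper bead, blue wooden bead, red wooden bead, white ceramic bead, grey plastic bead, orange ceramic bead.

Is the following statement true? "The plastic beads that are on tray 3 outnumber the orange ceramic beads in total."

There is 1 plastic bead on tray 3.
There is 1 orange ceramic bead.
The claim requires 1 > 1, which does not hold.

False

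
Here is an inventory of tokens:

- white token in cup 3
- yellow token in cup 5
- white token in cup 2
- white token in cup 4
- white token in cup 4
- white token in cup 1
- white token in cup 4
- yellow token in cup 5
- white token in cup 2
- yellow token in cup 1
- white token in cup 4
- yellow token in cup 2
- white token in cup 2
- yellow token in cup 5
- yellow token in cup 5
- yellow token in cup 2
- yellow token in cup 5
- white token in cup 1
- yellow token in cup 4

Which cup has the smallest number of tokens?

cup 3

Counts by cup: cup 5→5, cup 4→5, cup 2→5, cup 1→3, cup 3→1.
The minimum is 1, held uniquely by cup 3.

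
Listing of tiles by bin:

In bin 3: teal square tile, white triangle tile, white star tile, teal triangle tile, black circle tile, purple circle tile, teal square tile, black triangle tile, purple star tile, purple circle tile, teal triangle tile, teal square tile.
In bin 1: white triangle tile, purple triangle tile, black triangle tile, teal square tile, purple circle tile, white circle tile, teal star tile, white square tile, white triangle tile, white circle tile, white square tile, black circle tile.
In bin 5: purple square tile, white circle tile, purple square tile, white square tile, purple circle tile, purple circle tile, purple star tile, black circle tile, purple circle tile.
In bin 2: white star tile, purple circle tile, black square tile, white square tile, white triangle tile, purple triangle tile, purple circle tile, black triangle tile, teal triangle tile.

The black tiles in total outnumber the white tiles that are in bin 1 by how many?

black tiles: 7.
white tiles in bin 1: 6.
7 − 6 = 1.

1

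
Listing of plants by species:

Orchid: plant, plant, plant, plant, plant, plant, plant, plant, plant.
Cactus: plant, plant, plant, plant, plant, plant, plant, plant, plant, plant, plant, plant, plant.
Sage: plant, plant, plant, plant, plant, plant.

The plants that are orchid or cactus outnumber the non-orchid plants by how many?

plants that are orchid or cactus: 22.
non-orchid plants: 19.
22 − 19 = 3.

3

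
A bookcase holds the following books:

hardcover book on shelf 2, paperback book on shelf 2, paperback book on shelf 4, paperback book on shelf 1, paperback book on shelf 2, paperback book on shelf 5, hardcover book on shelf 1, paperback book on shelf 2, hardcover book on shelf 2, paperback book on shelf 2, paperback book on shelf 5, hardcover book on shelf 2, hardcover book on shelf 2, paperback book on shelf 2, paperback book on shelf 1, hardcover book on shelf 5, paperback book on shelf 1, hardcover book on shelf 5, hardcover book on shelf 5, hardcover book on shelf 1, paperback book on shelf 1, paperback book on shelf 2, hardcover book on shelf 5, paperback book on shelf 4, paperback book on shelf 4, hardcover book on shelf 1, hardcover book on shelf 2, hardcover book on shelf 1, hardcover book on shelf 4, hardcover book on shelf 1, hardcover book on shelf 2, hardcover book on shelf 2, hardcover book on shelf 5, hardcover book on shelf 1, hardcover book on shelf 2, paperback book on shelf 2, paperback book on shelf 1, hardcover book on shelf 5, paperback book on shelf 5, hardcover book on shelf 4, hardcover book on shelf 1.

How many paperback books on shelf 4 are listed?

3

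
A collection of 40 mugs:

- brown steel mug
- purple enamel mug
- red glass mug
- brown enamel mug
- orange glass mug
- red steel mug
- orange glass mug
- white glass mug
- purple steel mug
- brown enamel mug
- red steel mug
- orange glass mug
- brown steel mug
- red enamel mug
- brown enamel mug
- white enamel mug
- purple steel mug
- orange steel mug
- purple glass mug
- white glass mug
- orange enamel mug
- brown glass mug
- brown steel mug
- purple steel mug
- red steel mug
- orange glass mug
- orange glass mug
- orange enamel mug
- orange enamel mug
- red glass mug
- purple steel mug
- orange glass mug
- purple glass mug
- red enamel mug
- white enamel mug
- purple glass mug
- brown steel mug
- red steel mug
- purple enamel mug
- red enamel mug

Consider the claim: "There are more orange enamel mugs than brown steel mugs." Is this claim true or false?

orange enamel mugs: 3.
brown steel mugs: 4.
The claim requires 3 > 4, which does not hold.

False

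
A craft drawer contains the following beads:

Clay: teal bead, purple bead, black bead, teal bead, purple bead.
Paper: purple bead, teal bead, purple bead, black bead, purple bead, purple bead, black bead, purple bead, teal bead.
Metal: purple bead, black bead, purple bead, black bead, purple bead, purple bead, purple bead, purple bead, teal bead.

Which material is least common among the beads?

clay

Counts by material: paper 9, metal 9, clay 5.
The minimum is 5, held uniquely by clay.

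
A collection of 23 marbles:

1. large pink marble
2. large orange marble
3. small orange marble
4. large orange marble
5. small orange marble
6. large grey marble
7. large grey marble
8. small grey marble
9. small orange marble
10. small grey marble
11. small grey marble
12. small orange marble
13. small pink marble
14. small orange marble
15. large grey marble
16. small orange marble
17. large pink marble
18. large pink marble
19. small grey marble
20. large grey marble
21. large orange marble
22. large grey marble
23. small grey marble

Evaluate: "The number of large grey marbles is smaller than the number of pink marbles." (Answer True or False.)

False

large grey marbles: 5.
pink marbles: 4.
The claim requires 5 < 4, which does not hold.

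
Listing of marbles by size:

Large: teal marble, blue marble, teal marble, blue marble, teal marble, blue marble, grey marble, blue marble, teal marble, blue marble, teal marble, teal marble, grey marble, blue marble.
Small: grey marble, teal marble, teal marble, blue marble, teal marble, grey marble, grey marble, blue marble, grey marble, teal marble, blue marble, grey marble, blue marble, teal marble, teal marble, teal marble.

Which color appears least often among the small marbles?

blue

Counts by color (restricted to small marbles): teal 7, grey 5, blue 4.
The minimum is 4, held uniquely by blue.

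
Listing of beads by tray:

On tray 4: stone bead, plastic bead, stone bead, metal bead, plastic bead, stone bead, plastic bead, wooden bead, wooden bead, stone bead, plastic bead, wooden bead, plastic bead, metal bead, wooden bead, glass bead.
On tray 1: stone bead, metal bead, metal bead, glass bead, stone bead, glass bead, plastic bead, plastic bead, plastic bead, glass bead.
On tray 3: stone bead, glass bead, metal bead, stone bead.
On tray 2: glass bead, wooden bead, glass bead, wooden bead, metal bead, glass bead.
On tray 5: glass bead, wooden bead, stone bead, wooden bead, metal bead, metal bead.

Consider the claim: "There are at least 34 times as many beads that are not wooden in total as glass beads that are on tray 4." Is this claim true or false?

There are 34 beads that are not wooden.
There is 1 glass bead on tray 4.
The claim requires 34 ≥ 34 × 1 = 34, which holds.

True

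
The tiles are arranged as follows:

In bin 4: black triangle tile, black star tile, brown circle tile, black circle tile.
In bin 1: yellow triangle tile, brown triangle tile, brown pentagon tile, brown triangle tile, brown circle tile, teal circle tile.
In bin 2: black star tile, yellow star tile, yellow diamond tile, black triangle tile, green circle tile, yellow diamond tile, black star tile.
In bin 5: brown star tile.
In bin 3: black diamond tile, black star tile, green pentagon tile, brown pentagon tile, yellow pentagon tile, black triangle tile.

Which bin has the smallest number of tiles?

bin 5

Counts by bin: bin 2→7, bin 3→6, bin 1→6, bin 4→4, bin 5→1.
The minimum is 1, held uniquely by bin 5.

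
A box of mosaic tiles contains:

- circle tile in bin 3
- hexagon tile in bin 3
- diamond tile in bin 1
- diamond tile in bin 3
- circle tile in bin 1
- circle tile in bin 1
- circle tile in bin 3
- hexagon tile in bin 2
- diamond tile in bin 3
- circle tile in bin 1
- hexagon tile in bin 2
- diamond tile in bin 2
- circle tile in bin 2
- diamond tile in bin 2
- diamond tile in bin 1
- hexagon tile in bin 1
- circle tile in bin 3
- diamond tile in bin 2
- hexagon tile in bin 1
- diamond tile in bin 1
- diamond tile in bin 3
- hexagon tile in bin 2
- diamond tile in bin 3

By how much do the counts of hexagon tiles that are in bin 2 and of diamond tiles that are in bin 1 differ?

0

hexagon tiles in bin 2: 3. diamond tiles in bin 1: 3.
|3 − 3| = 3 − 3 = 0.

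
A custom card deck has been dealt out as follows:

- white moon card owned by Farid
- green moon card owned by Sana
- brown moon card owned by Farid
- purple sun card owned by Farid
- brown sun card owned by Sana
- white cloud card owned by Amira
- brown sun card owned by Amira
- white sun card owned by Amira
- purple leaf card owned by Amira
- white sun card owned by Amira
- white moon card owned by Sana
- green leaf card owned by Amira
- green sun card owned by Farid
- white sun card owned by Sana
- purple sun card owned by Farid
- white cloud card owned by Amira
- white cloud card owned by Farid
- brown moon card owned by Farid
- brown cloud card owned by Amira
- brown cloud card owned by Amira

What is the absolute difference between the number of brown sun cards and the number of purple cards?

brown sun cards: 2. purple cards: 3.
|2 − 3| = 3 − 2 = 1.

1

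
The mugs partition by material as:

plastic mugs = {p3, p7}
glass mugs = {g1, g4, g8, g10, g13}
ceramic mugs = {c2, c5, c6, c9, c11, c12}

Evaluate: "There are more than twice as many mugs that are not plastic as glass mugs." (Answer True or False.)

|mugs that are not plastic| = 11.
|glass mugs| = 5.
The claim requires 11 > 2 × 5 = 10, which holds.

True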